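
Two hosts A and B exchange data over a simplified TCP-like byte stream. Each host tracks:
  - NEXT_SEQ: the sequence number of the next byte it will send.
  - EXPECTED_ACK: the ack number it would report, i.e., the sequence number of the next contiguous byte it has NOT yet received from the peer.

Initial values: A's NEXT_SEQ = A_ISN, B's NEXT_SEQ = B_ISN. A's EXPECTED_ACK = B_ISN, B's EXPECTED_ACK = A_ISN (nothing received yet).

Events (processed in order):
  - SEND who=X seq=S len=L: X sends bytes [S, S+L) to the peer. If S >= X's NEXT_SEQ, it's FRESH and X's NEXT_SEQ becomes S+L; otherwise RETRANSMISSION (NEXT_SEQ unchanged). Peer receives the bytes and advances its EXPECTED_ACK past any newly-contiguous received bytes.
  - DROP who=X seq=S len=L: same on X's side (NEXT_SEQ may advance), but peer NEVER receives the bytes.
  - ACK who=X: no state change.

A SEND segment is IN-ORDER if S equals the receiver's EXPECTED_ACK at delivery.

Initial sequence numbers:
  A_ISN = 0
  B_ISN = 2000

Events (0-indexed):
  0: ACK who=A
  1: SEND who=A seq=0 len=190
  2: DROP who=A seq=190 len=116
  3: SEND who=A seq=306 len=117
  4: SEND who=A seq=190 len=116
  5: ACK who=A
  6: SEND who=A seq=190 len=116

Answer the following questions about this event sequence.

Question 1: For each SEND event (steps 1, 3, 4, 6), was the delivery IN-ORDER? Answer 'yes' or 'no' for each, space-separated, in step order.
Answer: yes no yes no

Derivation:
Step 1: SEND seq=0 -> in-order
Step 3: SEND seq=306 -> out-of-order
Step 4: SEND seq=190 -> in-order
Step 6: SEND seq=190 -> out-of-order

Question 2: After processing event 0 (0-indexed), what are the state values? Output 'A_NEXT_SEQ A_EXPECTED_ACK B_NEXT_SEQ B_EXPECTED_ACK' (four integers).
After event 0: A_seq=0 A_ack=2000 B_seq=2000 B_ack=0

0 2000 2000 0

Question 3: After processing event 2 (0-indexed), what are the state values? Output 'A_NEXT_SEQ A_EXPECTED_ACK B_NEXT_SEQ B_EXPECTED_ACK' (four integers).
After event 0: A_seq=0 A_ack=2000 B_seq=2000 B_ack=0
After event 1: A_seq=190 A_ack=2000 B_seq=2000 B_ack=190
After event 2: A_seq=306 A_ack=2000 B_seq=2000 B_ack=190

306 2000 2000 190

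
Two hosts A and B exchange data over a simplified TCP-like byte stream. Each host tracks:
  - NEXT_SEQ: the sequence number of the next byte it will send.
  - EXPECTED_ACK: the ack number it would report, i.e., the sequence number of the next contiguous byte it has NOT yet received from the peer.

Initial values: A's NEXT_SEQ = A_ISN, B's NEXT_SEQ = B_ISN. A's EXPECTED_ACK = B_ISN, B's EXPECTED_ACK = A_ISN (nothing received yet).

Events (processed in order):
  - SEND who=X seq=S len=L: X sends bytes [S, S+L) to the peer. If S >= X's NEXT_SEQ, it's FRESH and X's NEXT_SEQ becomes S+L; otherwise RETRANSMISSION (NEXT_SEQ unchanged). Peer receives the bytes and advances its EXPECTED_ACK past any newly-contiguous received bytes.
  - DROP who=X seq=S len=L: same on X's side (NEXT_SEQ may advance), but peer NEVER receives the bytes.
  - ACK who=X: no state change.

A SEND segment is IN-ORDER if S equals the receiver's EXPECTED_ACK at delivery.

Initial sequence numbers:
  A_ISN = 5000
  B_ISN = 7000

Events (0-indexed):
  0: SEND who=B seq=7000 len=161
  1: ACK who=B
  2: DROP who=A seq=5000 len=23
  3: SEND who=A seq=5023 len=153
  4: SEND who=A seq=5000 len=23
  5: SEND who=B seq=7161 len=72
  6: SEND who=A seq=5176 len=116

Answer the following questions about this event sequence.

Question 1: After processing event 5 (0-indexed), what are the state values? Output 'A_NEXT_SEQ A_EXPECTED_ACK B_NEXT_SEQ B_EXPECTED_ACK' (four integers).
After event 0: A_seq=5000 A_ack=7161 B_seq=7161 B_ack=5000
After event 1: A_seq=5000 A_ack=7161 B_seq=7161 B_ack=5000
After event 2: A_seq=5023 A_ack=7161 B_seq=7161 B_ack=5000
After event 3: A_seq=5176 A_ack=7161 B_seq=7161 B_ack=5000
After event 4: A_seq=5176 A_ack=7161 B_seq=7161 B_ack=5176
After event 5: A_seq=5176 A_ack=7233 B_seq=7233 B_ack=5176

5176 7233 7233 5176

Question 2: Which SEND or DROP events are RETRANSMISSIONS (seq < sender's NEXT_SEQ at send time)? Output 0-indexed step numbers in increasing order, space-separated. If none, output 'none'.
Answer: 4

Derivation:
Step 0: SEND seq=7000 -> fresh
Step 2: DROP seq=5000 -> fresh
Step 3: SEND seq=5023 -> fresh
Step 4: SEND seq=5000 -> retransmit
Step 5: SEND seq=7161 -> fresh
Step 6: SEND seq=5176 -> fresh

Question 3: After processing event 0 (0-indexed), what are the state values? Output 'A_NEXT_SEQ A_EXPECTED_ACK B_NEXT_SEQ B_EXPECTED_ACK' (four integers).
After event 0: A_seq=5000 A_ack=7161 B_seq=7161 B_ack=5000

5000 7161 7161 5000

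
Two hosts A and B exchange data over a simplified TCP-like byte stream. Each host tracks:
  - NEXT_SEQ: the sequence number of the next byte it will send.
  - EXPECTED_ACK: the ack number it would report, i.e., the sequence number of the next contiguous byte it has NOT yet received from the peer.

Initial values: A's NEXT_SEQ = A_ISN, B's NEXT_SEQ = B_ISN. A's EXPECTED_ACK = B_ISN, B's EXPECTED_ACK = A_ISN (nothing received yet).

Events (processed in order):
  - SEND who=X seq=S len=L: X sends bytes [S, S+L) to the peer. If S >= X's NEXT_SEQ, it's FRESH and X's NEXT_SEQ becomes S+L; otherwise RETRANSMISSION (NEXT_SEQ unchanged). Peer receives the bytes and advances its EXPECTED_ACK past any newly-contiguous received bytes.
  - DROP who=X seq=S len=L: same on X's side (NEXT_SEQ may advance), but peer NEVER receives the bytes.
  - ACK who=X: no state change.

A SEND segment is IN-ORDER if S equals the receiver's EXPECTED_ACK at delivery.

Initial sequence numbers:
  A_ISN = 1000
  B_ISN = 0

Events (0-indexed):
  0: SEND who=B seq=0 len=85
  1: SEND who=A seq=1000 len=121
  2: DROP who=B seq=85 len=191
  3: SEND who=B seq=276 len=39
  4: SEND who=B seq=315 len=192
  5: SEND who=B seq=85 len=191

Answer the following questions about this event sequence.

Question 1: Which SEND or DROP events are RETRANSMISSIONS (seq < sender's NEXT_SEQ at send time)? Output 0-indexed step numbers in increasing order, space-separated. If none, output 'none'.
Answer: 5

Derivation:
Step 0: SEND seq=0 -> fresh
Step 1: SEND seq=1000 -> fresh
Step 2: DROP seq=85 -> fresh
Step 3: SEND seq=276 -> fresh
Step 4: SEND seq=315 -> fresh
Step 5: SEND seq=85 -> retransmit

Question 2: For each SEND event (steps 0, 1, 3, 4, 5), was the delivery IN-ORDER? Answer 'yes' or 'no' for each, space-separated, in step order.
Answer: yes yes no no yes

Derivation:
Step 0: SEND seq=0 -> in-order
Step 1: SEND seq=1000 -> in-order
Step 3: SEND seq=276 -> out-of-order
Step 4: SEND seq=315 -> out-of-order
Step 5: SEND seq=85 -> in-order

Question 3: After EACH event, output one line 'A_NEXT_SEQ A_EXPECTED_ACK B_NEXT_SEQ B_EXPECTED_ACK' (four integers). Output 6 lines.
1000 85 85 1000
1121 85 85 1121
1121 85 276 1121
1121 85 315 1121
1121 85 507 1121
1121 507 507 1121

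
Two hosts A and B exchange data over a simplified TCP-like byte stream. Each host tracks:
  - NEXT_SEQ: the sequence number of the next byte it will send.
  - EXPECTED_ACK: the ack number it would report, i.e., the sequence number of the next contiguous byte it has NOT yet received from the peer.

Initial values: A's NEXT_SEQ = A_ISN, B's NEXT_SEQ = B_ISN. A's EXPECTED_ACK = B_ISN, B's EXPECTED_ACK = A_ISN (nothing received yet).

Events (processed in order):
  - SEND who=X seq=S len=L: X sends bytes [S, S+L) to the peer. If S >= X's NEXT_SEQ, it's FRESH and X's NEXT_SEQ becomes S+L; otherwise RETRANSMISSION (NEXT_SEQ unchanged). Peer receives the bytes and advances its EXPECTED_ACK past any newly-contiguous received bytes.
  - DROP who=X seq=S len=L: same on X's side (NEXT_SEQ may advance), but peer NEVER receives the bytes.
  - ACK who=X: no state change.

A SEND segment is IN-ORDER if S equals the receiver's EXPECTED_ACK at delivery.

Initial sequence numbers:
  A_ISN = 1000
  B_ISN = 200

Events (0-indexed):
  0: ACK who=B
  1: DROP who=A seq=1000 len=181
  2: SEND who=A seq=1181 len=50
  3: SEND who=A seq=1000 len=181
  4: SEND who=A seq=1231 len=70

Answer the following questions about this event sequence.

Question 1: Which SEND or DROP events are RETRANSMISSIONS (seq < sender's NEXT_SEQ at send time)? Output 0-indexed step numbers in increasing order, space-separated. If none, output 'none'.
Answer: 3

Derivation:
Step 1: DROP seq=1000 -> fresh
Step 2: SEND seq=1181 -> fresh
Step 3: SEND seq=1000 -> retransmit
Step 4: SEND seq=1231 -> fresh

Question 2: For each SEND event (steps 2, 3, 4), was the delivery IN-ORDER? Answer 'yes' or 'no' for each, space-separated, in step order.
Step 2: SEND seq=1181 -> out-of-order
Step 3: SEND seq=1000 -> in-order
Step 4: SEND seq=1231 -> in-order

Answer: no yes yes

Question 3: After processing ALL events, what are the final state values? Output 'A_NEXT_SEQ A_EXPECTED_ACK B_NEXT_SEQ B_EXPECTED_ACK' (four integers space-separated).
Answer: 1301 200 200 1301

Derivation:
After event 0: A_seq=1000 A_ack=200 B_seq=200 B_ack=1000
After event 1: A_seq=1181 A_ack=200 B_seq=200 B_ack=1000
After event 2: A_seq=1231 A_ack=200 B_seq=200 B_ack=1000
After event 3: A_seq=1231 A_ack=200 B_seq=200 B_ack=1231
After event 4: A_seq=1301 A_ack=200 B_seq=200 B_ack=1301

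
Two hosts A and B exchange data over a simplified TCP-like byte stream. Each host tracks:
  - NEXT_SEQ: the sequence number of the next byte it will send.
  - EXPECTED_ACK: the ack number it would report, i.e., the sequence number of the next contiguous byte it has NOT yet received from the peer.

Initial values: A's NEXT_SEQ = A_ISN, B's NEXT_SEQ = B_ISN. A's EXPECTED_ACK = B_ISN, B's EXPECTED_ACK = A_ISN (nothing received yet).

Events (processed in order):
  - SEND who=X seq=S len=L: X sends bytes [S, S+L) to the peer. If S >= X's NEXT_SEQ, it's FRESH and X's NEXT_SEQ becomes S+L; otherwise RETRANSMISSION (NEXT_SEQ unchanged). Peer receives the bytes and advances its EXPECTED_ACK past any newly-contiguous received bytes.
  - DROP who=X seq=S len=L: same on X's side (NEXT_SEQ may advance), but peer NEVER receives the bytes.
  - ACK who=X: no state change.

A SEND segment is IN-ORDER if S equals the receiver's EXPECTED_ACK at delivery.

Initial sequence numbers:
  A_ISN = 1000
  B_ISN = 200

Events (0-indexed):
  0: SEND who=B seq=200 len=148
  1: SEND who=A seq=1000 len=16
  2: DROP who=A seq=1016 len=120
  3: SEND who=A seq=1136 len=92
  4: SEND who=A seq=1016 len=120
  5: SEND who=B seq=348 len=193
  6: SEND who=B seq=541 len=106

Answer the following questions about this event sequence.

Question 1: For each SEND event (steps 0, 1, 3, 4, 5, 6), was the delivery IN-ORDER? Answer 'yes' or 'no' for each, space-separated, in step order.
Step 0: SEND seq=200 -> in-order
Step 1: SEND seq=1000 -> in-order
Step 3: SEND seq=1136 -> out-of-order
Step 4: SEND seq=1016 -> in-order
Step 5: SEND seq=348 -> in-order
Step 6: SEND seq=541 -> in-order

Answer: yes yes no yes yes yes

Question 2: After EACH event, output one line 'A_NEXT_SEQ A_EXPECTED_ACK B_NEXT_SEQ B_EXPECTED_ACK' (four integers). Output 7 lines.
1000 348 348 1000
1016 348 348 1016
1136 348 348 1016
1228 348 348 1016
1228 348 348 1228
1228 541 541 1228
1228 647 647 1228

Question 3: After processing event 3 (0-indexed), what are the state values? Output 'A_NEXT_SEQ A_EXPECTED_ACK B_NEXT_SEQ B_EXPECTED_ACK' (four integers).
After event 0: A_seq=1000 A_ack=348 B_seq=348 B_ack=1000
After event 1: A_seq=1016 A_ack=348 B_seq=348 B_ack=1016
After event 2: A_seq=1136 A_ack=348 B_seq=348 B_ack=1016
After event 3: A_seq=1228 A_ack=348 B_seq=348 B_ack=1016

1228 348 348 1016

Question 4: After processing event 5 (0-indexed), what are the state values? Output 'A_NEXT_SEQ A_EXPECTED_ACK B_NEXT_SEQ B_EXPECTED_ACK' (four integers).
After event 0: A_seq=1000 A_ack=348 B_seq=348 B_ack=1000
After event 1: A_seq=1016 A_ack=348 B_seq=348 B_ack=1016
After event 2: A_seq=1136 A_ack=348 B_seq=348 B_ack=1016
After event 3: A_seq=1228 A_ack=348 B_seq=348 B_ack=1016
After event 4: A_seq=1228 A_ack=348 B_seq=348 B_ack=1228
After event 5: A_seq=1228 A_ack=541 B_seq=541 B_ack=1228

1228 541 541 1228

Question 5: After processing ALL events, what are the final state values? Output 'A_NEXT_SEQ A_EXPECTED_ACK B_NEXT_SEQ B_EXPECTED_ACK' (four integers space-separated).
Answer: 1228 647 647 1228

Derivation:
After event 0: A_seq=1000 A_ack=348 B_seq=348 B_ack=1000
After event 1: A_seq=1016 A_ack=348 B_seq=348 B_ack=1016
After event 2: A_seq=1136 A_ack=348 B_seq=348 B_ack=1016
After event 3: A_seq=1228 A_ack=348 B_seq=348 B_ack=1016
After event 4: A_seq=1228 A_ack=348 B_seq=348 B_ack=1228
After event 5: A_seq=1228 A_ack=541 B_seq=541 B_ack=1228
After event 6: A_seq=1228 A_ack=647 B_seq=647 B_ack=1228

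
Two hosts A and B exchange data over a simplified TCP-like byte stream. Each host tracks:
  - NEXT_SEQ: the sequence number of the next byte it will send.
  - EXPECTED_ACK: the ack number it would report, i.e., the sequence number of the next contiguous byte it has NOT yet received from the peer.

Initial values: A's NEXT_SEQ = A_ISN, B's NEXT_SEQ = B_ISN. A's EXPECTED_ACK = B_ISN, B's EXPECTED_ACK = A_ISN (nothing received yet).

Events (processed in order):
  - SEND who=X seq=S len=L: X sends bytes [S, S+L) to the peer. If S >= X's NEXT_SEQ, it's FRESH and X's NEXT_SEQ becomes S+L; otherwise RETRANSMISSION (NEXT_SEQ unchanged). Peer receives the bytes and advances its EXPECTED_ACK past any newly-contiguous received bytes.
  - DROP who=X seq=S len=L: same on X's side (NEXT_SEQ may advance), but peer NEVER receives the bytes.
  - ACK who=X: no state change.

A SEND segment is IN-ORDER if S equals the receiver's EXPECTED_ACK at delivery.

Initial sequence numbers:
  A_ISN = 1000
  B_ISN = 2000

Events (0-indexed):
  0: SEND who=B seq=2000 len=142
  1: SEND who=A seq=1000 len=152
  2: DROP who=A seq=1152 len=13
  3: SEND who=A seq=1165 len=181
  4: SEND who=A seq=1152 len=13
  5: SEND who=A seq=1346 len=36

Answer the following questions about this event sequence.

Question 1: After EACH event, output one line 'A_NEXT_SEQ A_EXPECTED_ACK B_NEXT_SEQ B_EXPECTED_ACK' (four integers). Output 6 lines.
1000 2142 2142 1000
1152 2142 2142 1152
1165 2142 2142 1152
1346 2142 2142 1152
1346 2142 2142 1346
1382 2142 2142 1382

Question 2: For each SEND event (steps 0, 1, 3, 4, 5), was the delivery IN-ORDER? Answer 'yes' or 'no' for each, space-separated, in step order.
Step 0: SEND seq=2000 -> in-order
Step 1: SEND seq=1000 -> in-order
Step 3: SEND seq=1165 -> out-of-order
Step 4: SEND seq=1152 -> in-order
Step 5: SEND seq=1346 -> in-order

Answer: yes yes no yes yes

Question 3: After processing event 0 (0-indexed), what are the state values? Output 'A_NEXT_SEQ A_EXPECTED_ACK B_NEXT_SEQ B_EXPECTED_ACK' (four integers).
After event 0: A_seq=1000 A_ack=2142 B_seq=2142 B_ack=1000

1000 2142 2142 1000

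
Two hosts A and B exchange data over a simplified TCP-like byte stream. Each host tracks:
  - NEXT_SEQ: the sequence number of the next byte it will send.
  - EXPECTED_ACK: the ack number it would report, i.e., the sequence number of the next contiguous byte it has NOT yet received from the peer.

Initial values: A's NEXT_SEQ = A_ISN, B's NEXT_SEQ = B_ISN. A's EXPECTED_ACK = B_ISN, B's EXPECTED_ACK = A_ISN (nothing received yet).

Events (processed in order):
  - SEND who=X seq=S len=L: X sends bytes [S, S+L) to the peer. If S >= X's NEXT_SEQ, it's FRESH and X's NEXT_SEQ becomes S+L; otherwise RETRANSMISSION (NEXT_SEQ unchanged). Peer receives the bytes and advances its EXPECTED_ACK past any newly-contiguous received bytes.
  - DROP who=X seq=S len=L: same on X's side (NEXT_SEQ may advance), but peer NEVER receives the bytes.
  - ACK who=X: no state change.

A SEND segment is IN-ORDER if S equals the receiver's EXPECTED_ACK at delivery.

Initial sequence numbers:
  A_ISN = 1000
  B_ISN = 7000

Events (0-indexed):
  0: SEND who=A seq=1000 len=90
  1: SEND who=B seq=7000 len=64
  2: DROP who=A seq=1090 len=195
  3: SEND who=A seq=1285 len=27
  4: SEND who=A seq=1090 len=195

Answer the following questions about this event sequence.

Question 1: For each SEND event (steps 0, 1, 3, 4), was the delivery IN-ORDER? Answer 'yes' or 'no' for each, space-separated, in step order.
Answer: yes yes no yes

Derivation:
Step 0: SEND seq=1000 -> in-order
Step 1: SEND seq=7000 -> in-order
Step 3: SEND seq=1285 -> out-of-order
Step 4: SEND seq=1090 -> in-order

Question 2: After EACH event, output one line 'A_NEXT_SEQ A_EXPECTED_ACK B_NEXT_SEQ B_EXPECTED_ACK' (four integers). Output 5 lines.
1090 7000 7000 1090
1090 7064 7064 1090
1285 7064 7064 1090
1312 7064 7064 1090
1312 7064 7064 1312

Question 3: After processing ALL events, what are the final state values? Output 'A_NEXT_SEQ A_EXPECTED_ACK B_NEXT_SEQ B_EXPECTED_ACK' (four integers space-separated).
After event 0: A_seq=1090 A_ack=7000 B_seq=7000 B_ack=1090
After event 1: A_seq=1090 A_ack=7064 B_seq=7064 B_ack=1090
After event 2: A_seq=1285 A_ack=7064 B_seq=7064 B_ack=1090
After event 3: A_seq=1312 A_ack=7064 B_seq=7064 B_ack=1090
After event 4: A_seq=1312 A_ack=7064 B_seq=7064 B_ack=1312

Answer: 1312 7064 7064 1312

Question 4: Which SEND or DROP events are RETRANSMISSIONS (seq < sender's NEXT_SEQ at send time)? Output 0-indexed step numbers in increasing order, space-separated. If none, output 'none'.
Step 0: SEND seq=1000 -> fresh
Step 1: SEND seq=7000 -> fresh
Step 2: DROP seq=1090 -> fresh
Step 3: SEND seq=1285 -> fresh
Step 4: SEND seq=1090 -> retransmit

Answer: 4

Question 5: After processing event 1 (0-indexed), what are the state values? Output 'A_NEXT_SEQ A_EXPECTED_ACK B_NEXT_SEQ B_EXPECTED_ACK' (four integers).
After event 0: A_seq=1090 A_ack=7000 B_seq=7000 B_ack=1090
After event 1: A_seq=1090 A_ack=7064 B_seq=7064 B_ack=1090

1090 7064 7064 1090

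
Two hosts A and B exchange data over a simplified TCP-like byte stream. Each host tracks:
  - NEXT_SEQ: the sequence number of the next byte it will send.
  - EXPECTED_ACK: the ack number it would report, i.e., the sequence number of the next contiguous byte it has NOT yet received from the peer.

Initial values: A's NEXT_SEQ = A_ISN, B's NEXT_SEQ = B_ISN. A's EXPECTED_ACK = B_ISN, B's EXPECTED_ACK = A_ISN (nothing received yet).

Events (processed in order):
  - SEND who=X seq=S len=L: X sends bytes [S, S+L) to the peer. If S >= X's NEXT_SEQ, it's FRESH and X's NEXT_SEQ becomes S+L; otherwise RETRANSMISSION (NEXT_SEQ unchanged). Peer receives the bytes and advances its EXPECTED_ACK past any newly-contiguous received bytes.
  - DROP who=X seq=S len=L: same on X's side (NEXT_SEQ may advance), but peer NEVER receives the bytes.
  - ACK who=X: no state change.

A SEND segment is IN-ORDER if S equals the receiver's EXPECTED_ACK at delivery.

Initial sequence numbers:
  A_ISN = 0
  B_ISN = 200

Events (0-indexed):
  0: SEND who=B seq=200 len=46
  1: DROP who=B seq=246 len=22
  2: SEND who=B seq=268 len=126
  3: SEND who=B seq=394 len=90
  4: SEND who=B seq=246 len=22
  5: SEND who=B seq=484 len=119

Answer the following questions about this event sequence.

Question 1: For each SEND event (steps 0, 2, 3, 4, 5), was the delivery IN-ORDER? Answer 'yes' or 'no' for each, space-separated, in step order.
Step 0: SEND seq=200 -> in-order
Step 2: SEND seq=268 -> out-of-order
Step 3: SEND seq=394 -> out-of-order
Step 4: SEND seq=246 -> in-order
Step 5: SEND seq=484 -> in-order

Answer: yes no no yes yes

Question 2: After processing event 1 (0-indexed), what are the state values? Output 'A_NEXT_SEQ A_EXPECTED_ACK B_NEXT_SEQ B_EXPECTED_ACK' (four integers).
After event 0: A_seq=0 A_ack=246 B_seq=246 B_ack=0
After event 1: A_seq=0 A_ack=246 B_seq=268 B_ack=0

0 246 268 0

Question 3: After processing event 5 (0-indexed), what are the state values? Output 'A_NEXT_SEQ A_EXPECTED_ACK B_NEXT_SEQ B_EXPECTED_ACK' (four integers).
After event 0: A_seq=0 A_ack=246 B_seq=246 B_ack=0
After event 1: A_seq=0 A_ack=246 B_seq=268 B_ack=0
After event 2: A_seq=0 A_ack=246 B_seq=394 B_ack=0
After event 3: A_seq=0 A_ack=246 B_seq=484 B_ack=0
After event 4: A_seq=0 A_ack=484 B_seq=484 B_ack=0
After event 5: A_seq=0 A_ack=603 B_seq=603 B_ack=0

0 603 603 0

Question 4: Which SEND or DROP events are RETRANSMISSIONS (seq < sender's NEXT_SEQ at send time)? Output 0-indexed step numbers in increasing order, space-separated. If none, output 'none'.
Step 0: SEND seq=200 -> fresh
Step 1: DROP seq=246 -> fresh
Step 2: SEND seq=268 -> fresh
Step 3: SEND seq=394 -> fresh
Step 4: SEND seq=246 -> retransmit
Step 5: SEND seq=484 -> fresh

Answer: 4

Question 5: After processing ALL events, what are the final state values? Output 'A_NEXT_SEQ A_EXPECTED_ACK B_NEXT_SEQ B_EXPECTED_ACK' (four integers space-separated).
Answer: 0 603 603 0

Derivation:
After event 0: A_seq=0 A_ack=246 B_seq=246 B_ack=0
After event 1: A_seq=0 A_ack=246 B_seq=268 B_ack=0
After event 2: A_seq=0 A_ack=246 B_seq=394 B_ack=0
After event 3: A_seq=0 A_ack=246 B_seq=484 B_ack=0
After event 4: A_seq=0 A_ack=484 B_seq=484 B_ack=0
After event 5: A_seq=0 A_ack=603 B_seq=603 B_ack=0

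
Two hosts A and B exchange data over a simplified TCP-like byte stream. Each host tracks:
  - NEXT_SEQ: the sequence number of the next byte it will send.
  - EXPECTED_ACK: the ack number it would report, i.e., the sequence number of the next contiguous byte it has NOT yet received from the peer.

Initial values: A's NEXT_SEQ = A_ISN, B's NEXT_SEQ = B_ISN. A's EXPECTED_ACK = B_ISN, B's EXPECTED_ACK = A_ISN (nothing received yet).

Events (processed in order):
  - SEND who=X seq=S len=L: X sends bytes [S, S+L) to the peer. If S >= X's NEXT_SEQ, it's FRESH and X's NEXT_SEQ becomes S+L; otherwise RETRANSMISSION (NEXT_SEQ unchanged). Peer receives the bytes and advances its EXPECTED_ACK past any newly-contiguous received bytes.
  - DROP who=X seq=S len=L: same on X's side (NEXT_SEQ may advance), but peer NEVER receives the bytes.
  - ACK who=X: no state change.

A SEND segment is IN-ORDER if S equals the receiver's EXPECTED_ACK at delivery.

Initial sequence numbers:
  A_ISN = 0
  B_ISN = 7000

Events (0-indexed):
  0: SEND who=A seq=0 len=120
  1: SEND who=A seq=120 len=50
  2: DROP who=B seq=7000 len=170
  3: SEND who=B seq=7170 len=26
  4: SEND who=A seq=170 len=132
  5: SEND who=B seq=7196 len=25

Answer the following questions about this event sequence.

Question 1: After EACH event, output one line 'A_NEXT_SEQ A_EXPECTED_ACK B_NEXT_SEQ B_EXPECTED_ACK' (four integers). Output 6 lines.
120 7000 7000 120
170 7000 7000 170
170 7000 7170 170
170 7000 7196 170
302 7000 7196 302
302 7000 7221 302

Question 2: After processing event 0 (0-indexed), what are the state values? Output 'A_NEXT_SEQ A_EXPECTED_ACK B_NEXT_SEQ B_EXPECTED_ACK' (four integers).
After event 0: A_seq=120 A_ack=7000 B_seq=7000 B_ack=120

120 7000 7000 120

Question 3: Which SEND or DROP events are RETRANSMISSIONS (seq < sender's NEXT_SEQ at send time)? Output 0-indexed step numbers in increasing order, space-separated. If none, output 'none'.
Step 0: SEND seq=0 -> fresh
Step 1: SEND seq=120 -> fresh
Step 2: DROP seq=7000 -> fresh
Step 3: SEND seq=7170 -> fresh
Step 4: SEND seq=170 -> fresh
Step 5: SEND seq=7196 -> fresh

Answer: none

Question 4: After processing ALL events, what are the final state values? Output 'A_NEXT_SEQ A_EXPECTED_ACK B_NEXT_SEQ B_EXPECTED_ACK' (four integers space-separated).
Answer: 302 7000 7221 302

Derivation:
After event 0: A_seq=120 A_ack=7000 B_seq=7000 B_ack=120
After event 1: A_seq=170 A_ack=7000 B_seq=7000 B_ack=170
After event 2: A_seq=170 A_ack=7000 B_seq=7170 B_ack=170
After event 3: A_seq=170 A_ack=7000 B_seq=7196 B_ack=170
After event 4: A_seq=302 A_ack=7000 B_seq=7196 B_ack=302
After event 5: A_seq=302 A_ack=7000 B_seq=7221 B_ack=302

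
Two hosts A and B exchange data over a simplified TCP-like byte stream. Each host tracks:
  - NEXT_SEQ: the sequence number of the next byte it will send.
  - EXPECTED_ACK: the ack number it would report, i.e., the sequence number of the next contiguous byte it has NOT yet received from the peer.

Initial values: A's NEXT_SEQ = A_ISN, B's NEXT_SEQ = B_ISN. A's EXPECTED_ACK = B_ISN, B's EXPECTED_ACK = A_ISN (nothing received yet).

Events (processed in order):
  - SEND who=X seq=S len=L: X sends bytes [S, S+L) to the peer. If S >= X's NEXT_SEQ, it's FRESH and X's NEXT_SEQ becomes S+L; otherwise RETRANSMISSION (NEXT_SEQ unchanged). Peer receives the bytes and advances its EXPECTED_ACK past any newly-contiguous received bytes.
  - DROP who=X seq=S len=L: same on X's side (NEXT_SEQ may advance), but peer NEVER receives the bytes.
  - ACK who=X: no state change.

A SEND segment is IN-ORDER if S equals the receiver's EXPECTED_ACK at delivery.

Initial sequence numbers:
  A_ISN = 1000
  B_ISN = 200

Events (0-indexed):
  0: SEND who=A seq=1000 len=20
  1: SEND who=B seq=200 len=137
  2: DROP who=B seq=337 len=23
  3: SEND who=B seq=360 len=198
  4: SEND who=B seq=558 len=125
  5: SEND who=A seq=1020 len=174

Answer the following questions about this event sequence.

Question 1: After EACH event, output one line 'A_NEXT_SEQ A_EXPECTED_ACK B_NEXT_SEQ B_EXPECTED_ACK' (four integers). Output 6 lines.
1020 200 200 1020
1020 337 337 1020
1020 337 360 1020
1020 337 558 1020
1020 337 683 1020
1194 337 683 1194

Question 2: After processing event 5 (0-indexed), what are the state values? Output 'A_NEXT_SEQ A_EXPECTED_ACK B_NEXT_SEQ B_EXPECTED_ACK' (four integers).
After event 0: A_seq=1020 A_ack=200 B_seq=200 B_ack=1020
After event 1: A_seq=1020 A_ack=337 B_seq=337 B_ack=1020
After event 2: A_seq=1020 A_ack=337 B_seq=360 B_ack=1020
After event 3: A_seq=1020 A_ack=337 B_seq=558 B_ack=1020
After event 4: A_seq=1020 A_ack=337 B_seq=683 B_ack=1020
After event 5: A_seq=1194 A_ack=337 B_seq=683 B_ack=1194

1194 337 683 1194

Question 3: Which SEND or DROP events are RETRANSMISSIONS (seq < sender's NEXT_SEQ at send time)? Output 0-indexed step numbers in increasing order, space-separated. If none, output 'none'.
Step 0: SEND seq=1000 -> fresh
Step 1: SEND seq=200 -> fresh
Step 2: DROP seq=337 -> fresh
Step 3: SEND seq=360 -> fresh
Step 4: SEND seq=558 -> fresh
Step 5: SEND seq=1020 -> fresh

Answer: none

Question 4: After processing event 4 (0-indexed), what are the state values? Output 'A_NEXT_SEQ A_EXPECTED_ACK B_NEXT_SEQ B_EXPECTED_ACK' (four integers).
After event 0: A_seq=1020 A_ack=200 B_seq=200 B_ack=1020
After event 1: A_seq=1020 A_ack=337 B_seq=337 B_ack=1020
After event 2: A_seq=1020 A_ack=337 B_seq=360 B_ack=1020
After event 3: A_seq=1020 A_ack=337 B_seq=558 B_ack=1020
After event 4: A_seq=1020 A_ack=337 B_seq=683 B_ack=1020

1020 337 683 1020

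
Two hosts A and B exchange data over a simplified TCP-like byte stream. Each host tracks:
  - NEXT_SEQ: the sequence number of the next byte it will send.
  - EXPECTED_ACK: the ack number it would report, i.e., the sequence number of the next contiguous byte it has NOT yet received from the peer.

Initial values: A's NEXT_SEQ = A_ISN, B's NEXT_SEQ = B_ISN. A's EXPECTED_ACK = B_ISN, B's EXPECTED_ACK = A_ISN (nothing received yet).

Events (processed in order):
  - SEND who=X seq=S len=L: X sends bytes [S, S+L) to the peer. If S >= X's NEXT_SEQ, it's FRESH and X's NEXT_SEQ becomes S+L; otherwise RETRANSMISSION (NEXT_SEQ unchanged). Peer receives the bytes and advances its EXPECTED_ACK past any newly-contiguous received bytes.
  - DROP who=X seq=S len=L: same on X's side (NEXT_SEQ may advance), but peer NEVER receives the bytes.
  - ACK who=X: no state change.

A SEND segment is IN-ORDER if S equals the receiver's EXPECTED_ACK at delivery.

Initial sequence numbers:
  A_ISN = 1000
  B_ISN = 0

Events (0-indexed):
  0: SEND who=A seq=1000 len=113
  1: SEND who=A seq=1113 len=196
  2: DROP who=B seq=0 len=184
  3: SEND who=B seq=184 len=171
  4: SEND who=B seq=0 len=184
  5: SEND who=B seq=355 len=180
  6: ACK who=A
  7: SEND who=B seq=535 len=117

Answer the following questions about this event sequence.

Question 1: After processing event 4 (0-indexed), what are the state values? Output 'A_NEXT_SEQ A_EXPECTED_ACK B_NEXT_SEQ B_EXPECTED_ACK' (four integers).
After event 0: A_seq=1113 A_ack=0 B_seq=0 B_ack=1113
After event 1: A_seq=1309 A_ack=0 B_seq=0 B_ack=1309
After event 2: A_seq=1309 A_ack=0 B_seq=184 B_ack=1309
After event 3: A_seq=1309 A_ack=0 B_seq=355 B_ack=1309
After event 4: A_seq=1309 A_ack=355 B_seq=355 B_ack=1309

1309 355 355 1309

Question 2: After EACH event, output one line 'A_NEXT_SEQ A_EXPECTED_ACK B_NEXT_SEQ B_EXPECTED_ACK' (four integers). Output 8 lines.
1113 0 0 1113
1309 0 0 1309
1309 0 184 1309
1309 0 355 1309
1309 355 355 1309
1309 535 535 1309
1309 535 535 1309
1309 652 652 1309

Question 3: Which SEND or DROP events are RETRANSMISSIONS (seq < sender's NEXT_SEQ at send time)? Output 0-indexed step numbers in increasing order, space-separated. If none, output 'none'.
Step 0: SEND seq=1000 -> fresh
Step 1: SEND seq=1113 -> fresh
Step 2: DROP seq=0 -> fresh
Step 3: SEND seq=184 -> fresh
Step 4: SEND seq=0 -> retransmit
Step 5: SEND seq=355 -> fresh
Step 7: SEND seq=535 -> fresh

Answer: 4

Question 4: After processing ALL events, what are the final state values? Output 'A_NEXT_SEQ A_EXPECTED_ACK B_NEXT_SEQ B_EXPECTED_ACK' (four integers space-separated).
After event 0: A_seq=1113 A_ack=0 B_seq=0 B_ack=1113
After event 1: A_seq=1309 A_ack=0 B_seq=0 B_ack=1309
After event 2: A_seq=1309 A_ack=0 B_seq=184 B_ack=1309
After event 3: A_seq=1309 A_ack=0 B_seq=355 B_ack=1309
After event 4: A_seq=1309 A_ack=355 B_seq=355 B_ack=1309
After event 5: A_seq=1309 A_ack=535 B_seq=535 B_ack=1309
After event 6: A_seq=1309 A_ack=535 B_seq=535 B_ack=1309
After event 7: A_seq=1309 A_ack=652 B_seq=652 B_ack=1309

Answer: 1309 652 652 1309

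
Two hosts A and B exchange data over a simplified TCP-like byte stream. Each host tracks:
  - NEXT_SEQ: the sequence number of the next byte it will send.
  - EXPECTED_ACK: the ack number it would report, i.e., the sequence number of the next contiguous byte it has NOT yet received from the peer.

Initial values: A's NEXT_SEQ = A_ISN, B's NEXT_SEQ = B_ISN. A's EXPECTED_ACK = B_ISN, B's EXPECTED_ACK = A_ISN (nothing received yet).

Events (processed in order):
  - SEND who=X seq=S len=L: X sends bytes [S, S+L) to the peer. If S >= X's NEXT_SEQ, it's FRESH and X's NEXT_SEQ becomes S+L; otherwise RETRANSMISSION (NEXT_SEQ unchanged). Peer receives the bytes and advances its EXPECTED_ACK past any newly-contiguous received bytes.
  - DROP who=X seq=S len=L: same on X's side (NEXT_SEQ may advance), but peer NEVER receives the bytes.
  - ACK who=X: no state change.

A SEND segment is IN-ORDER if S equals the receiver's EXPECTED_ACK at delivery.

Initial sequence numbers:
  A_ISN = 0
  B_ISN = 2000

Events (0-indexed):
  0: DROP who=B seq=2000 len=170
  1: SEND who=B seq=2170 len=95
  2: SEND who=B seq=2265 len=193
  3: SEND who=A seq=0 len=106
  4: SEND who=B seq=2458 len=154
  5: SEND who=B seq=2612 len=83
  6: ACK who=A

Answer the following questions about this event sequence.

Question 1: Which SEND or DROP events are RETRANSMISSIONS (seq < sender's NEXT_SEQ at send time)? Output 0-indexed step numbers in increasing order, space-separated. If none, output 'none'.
Answer: none

Derivation:
Step 0: DROP seq=2000 -> fresh
Step 1: SEND seq=2170 -> fresh
Step 2: SEND seq=2265 -> fresh
Step 3: SEND seq=0 -> fresh
Step 4: SEND seq=2458 -> fresh
Step 5: SEND seq=2612 -> fresh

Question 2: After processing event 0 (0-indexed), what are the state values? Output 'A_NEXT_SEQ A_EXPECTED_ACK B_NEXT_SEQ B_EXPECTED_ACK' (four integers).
After event 0: A_seq=0 A_ack=2000 B_seq=2170 B_ack=0

0 2000 2170 0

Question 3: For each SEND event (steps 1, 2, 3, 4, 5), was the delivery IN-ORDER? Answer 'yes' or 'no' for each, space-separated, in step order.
Step 1: SEND seq=2170 -> out-of-order
Step 2: SEND seq=2265 -> out-of-order
Step 3: SEND seq=0 -> in-order
Step 4: SEND seq=2458 -> out-of-order
Step 5: SEND seq=2612 -> out-of-order

Answer: no no yes no no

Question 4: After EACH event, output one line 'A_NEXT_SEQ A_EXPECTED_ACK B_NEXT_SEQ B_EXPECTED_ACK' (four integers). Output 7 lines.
0 2000 2170 0
0 2000 2265 0
0 2000 2458 0
106 2000 2458 106
106 2000 2612 106
106 2000 2695 106
106 2000 2695 106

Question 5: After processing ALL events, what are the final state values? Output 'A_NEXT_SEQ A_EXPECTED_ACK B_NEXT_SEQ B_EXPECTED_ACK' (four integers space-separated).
After event 0: A_seq=0 A_ack=2000 B_seq=2170 B_ack=0
After event 1: A_seq=0 A_ack=2000 B_seq=2265 B_ack=0
After event 2: A_seq=0 A_ack=2000 B_seq=2458 B_ack=0
After event 3: A_seq=106 A_ack=2000 B_seq=2458 B_ack=106
After event 4: A_seq=106 A_ack=2000 B_seq=2612 B_ack=106
After event 5: A_seq=106 A_ack=2000 B_seq=2695 B_ack=106
After event 6: A_seq=106 A_ack=2000 B_seq=2695 B_ack=106

Answer: 106 2000 2695 106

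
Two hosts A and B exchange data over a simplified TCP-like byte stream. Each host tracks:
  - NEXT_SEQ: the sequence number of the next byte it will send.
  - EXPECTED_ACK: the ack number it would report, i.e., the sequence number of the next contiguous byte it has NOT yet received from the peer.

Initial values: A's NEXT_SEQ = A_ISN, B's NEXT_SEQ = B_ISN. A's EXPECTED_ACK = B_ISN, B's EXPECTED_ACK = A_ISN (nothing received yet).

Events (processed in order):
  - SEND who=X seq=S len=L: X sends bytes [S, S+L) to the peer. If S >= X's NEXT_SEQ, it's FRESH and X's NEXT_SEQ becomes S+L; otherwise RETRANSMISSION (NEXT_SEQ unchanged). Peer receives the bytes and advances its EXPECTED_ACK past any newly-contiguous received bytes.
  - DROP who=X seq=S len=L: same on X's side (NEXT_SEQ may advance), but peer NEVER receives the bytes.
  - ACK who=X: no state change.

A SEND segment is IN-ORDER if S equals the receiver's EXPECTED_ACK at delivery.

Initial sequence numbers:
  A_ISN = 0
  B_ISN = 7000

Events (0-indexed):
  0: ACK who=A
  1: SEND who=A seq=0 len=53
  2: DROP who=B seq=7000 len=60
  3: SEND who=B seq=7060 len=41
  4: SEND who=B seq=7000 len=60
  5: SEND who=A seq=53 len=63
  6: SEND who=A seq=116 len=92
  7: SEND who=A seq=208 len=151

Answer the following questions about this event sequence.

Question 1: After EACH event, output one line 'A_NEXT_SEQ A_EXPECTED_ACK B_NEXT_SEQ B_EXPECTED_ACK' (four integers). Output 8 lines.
0 7000 7000 0
53 7000 7000 53
53 7000 7060 53
53 7000 7101 53
53 7101 7101 53
116 7101 7101 116
208 7101 7101 208
359 7101 7101 359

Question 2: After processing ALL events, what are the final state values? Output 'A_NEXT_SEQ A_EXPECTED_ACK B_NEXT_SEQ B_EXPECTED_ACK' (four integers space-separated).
After event 0: A_seq=0 A_ack=7000 B_seq=7000 B_ack=0
After event 1: A_seq=53 A_ack=7000 B_seq=7000 B_ack=53
After event 2: A_seq=53 A_ack=7000 B_seq=7060 B_ack=53
After event 3: A_seq=53 A_ack=7000 B_seq=7101 B_ack=53
After event 4: A_seq=53 A_ack=7101 B_seq=7101 B_ack=53
After event 5: A_seq=116 A_ack=7101 B_seq=7101 B_ack=116
After event 6: A_seq=208 A_ack=7101 B_seq=7101 B_ack=208
After event 7: A_seq=359 A_ack=7101 B_seq=7101 B_ack=359

Answer: 359 7101 7101 359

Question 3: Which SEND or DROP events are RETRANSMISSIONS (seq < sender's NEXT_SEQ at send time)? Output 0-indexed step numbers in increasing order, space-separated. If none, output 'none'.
Answer: 4

Derivation:
Step 1: SEND seq=0 -> fresh
Step 2: DROP seq=7000 -> fresh
Step 3: SEND seq=7060 -> fresh
Step 4: SEND seq=7000 -> retransmit
Step 5: SEND seq=53 -> fresh
Step 6: SEND seq=116 -> fresh
Step 7: SEND seq=208 -> fresh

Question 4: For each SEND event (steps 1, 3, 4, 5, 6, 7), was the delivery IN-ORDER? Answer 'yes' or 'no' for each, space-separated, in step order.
Answer: yes no yes yes yes yes

Derivation:
Step 1: SEND seq=0 -> in-order
Step 3: SEND seq=7060 -> out-of-order
Step 4: SEND seq=7000 -> in-order
Step 5: SEND seq=53 -> in-order
Step 6: SEND seq=116 -> in-order
Step 7: SEND seq=208 -> in-order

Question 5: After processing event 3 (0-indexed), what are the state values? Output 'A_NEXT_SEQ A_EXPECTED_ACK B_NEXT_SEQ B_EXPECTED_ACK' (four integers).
After event 0: A_seq=0 A_ack=7000 B_seq=7000 B_ack=0
After event 1: A_seq=53 A_ack=7000 B_seq=7000 B_ack=53
After event 2: A_seq=53 A_ack=7000 B_seq=7060 B_ack=53
After event 3: A_seq=53 A_ack=7000 B_seq=7101 B_ack=53

53 7000 7101 53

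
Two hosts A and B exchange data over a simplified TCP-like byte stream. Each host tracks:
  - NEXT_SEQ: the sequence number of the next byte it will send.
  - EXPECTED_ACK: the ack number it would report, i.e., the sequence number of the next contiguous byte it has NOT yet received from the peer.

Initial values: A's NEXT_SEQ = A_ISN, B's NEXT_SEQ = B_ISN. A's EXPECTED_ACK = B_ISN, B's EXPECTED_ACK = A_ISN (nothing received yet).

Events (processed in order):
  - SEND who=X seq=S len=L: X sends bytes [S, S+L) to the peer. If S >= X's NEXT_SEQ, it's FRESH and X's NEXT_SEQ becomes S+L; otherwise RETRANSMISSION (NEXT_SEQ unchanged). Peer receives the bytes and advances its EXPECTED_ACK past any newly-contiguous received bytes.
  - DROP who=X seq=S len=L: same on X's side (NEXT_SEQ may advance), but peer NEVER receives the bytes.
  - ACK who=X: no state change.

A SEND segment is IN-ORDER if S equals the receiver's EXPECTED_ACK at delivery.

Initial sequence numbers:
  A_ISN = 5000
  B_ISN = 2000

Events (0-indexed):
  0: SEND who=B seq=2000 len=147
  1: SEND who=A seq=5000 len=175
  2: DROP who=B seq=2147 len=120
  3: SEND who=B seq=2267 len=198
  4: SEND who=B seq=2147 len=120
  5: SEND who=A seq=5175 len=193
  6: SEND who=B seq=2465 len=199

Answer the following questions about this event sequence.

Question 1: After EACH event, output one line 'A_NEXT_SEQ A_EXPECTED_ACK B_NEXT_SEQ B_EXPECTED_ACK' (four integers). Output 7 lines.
5000 2147 2147 5000
5175 2147 2147 5175
5175 2147 2267 5175
5175 2147 2465 5175
5175 2465 2465 5175
5368 2465 2465 5368
5368 2664 2664 5368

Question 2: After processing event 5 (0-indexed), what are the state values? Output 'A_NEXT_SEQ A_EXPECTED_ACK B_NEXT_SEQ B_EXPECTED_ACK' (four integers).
After event 0: A_seq=5000 A_ack=2147 B_seq=2147 B_ack=5000
After event 1: A_seq=5175 A_ack=2147 B_seq=2147 B_ack=5175
After event 2: A_seq=5175 A_ack=2147 B_seq=2267 B_ack=5175
After event 3: A_seq=5175 A_ack=2147 B_seq=2465 B_ack=5175
After event 4: A_seq=5175 A_ack=2465 B_seq=2465 B_ack=5175
After event 5: A_seq=5368 A_ack=2465 B_seq=2465 B_ack=5368

5368 2465 2465 5368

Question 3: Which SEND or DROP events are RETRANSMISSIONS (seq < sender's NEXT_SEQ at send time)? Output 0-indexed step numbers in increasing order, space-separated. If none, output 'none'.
Answer: 4

Derivation:
Step 0: SEND seq=2000 -> fresh
Step 1: SEND seq=5000 -> fresh
Step 2: DROP seq=2147 -> fresh
Step 3: SEND seq=2267 -> fresh
Step 4: SEND seq=2147 -> retransmit
Step 5: SEND seq=5175 -> fresh
Step 6: SEND seq=2465 -> fresh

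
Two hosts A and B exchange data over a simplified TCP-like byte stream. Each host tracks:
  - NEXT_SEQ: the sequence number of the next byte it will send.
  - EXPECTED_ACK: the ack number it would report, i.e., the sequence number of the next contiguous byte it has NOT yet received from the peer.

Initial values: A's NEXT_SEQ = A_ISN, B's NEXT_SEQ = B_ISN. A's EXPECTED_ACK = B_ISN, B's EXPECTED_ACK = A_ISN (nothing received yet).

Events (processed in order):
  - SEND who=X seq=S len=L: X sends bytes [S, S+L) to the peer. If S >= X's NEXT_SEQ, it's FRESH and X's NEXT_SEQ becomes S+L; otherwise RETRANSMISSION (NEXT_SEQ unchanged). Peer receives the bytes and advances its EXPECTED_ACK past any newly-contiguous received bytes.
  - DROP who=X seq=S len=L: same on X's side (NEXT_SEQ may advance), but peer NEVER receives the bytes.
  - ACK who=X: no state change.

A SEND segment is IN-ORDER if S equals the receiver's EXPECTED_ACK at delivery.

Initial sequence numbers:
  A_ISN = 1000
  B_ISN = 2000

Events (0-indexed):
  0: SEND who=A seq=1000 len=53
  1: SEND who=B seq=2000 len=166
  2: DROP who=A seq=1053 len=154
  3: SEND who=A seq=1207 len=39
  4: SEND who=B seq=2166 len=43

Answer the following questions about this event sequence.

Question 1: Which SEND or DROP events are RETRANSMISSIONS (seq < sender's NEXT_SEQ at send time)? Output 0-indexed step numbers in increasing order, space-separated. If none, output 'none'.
Step 0: SEND seq=1000 -> fresh
Step 1: SEND seq=2000 -> fresh
Step 2: DROP seq=1053 -> fresh
Step 3: SEND seq=1207 -> fresh
Step 4: SEND seq=2166 -> fresh

Answer: none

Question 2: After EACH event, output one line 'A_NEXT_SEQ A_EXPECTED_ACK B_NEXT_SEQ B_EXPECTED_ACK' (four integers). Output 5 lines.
1053 2000 2000 1053
1053 2166 2166 1053
1207 2166 2166 1053
1246 2166 2166 1053
1246 2209 2209 1053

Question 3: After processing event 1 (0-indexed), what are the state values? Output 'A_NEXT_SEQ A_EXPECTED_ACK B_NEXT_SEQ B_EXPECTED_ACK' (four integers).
After event 0: A_seq=1053 A_ack=2000 B_seq=2000 B_ack=1053
After event 1: A_seq=1053 A_ack=2166 B_seq=2166 B_ack=1053

1053 2166 2166 1053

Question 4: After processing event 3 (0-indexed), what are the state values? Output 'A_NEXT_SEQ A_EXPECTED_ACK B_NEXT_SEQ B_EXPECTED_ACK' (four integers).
After event 0: A_seq=1053 A_ack=2000 B_seq=2000 B_ack=1053
After event 1: A_seq=1053 A_ack=2166 B_seq=2166 B_ack=1053
After event 2: A_seq=1207 A_ack=2166 B_seq=2166 B_ack=1053
After event 3: A_seq=1246 A_ack=2166 B_seq=2166 B_ack=1053

1246 2166 2166 1053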